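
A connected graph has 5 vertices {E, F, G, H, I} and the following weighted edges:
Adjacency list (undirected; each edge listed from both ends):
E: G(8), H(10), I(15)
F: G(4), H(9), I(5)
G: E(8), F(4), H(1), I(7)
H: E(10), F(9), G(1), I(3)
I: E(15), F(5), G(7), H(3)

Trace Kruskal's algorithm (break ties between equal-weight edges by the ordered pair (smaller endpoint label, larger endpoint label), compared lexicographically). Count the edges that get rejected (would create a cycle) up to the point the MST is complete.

Kruskal's algorithm — process edges by increasing weight (ties by edge label):
G–H (1): add. Components now {E} {F} {G,H} {I}
H–I (3): add. Components now {E} {F} {G,H,I}
F–G (4): add. Components now {E} {F,G,H,I}
F–I (5): skip — F and I already connected.
G–I (7): skip — G and I already connected.
E–G (8): add. Components now {E,F,G,H,I}
Edges rejected before the tree was complete: 2.

2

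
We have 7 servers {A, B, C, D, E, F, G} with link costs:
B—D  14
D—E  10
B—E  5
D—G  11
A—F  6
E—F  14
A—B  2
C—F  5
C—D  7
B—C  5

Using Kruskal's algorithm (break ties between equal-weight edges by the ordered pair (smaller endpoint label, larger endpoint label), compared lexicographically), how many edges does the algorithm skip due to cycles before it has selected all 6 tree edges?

Kruskal's algorithm — process edges by increasing weight (ties by edge label):
A—B (2): add — endpoints in different components.
B—C (5): add — endpoints in different components.
B—E (5): add — endpoints in different components.
C—F (5): add — endpoints in different components.
A—F (6): skip — A and F already connected.
C—D (7): add — endpoints in different components.
D—E (10): skip — D and E already connected.
D—G (11): add — endpoints in different components.
Edges rejected before the tree was complete: 2.

2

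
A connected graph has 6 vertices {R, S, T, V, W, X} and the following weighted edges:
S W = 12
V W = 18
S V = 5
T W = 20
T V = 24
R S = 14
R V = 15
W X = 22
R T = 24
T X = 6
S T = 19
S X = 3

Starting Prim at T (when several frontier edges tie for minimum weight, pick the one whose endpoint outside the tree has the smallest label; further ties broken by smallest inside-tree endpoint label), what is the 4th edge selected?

Grow the tree from T using Prim:
Step 1: frontier [T X 6, S T 19, T W 20, R T 24, T V 24] → take T X (6); add X.
Step 2: frontier [S T 19, T W 20, R T 24, T V 24, S X 3, W X 22] → take S X (3); add S.
Step 3: frontier [S V 5, S W 12, R S 14, T W 20, R T 24, T V 24, W X 22] → take S V (5); add V.
Step 4: frontier [S W 12, R S 14, T W 20, R T 24, R V 15, V W 18, W X 22] → take S W (12); add W.
Step 5: frontier [R S 14, R T 24, R V 15] → take R S (14); add R.
The 4th edge added is S W.

S-W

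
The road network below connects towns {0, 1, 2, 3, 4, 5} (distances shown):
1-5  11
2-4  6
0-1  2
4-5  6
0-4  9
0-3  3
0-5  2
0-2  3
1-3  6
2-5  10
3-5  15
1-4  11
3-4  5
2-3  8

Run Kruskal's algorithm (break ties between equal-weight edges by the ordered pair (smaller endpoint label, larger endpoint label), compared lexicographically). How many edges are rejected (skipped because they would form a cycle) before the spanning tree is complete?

Kruskal: consider edges lightest-first.
0-1 (2): add — endpoints in different components.
0-5 (2): add — endpoints in different components.
0-2 (3): add — endpoints in different components.
0-3 (3): add — endpoints in different components.
3-4 (5): add — endpoints in different components.
Edges rejected before the tree was complete: 0.

0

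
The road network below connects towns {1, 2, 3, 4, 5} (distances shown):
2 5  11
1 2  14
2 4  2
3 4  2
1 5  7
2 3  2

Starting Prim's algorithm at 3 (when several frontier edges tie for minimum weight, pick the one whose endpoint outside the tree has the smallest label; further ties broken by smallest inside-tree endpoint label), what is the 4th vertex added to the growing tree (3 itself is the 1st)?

Prim's algorithm from 3:
Step 1: cheapest edge leaving the tree is 2 3 (2); add 2.
Step 2: cheapest edge leaving the tree is 2 4 (2); add 4.
Step 3: cheapest edge leaving the tree is 2 5 (11); add 5.
Step 4: cheapest edge leaving the tree is 1 5 (7); add 1.
Vertex order: 3, 2, 4, 5, 1. The 4th vertex is 5.

5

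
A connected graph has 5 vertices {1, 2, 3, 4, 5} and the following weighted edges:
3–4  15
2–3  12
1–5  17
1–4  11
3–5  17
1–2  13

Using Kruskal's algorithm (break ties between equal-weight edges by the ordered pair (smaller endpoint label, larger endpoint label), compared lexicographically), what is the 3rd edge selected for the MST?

Kruskal's algorithm — process edges by increasing weight (ties by edge label):
1–4 (11): add. Components now {1,4} {2} {3} {5}
2–3 (12): add. Components now {1,4} {2,3} {5}
1–2 (13): add. Components now {1,2,3,4} {5}
3–4 (15): skip — 3 and 4 already connected.
1–5 (17): add. Components now {1,2,3,4,5}
The 3rd edge added is 1–2.

1-2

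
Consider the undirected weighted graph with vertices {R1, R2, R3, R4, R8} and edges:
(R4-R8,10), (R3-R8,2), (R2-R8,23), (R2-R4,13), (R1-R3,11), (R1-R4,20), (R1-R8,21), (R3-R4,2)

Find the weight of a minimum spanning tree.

28

Sort edges by weight, then run Kruskal:
R3-R4 (2): add — endpoints in different components.
R3-R8 (2): add — endpoints in different components.
R4-R8 (10): skip — R8 and R4 already connected.
R1-R3 (11): add — endpoints in different components.
R2-R4 (13): add — endpoints in different components.
MST edges: R3-R4, R3-R8, R1-R3, R2-R4; total weight 2+2+11+13 = 28.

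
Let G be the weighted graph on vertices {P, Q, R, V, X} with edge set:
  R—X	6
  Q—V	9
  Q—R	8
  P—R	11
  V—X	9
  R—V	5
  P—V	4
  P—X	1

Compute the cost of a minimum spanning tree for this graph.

18

Prim's algorithm from R:
Step 1: frontier [R—V 5, R—X 6, Q—R 8, P—R 11] → take R—V (5); add V.
Step 2: frontier [R—X 6, Q—R 8, P—R 11, P—V 4, Q—V 9, V—X 9] → take P—V (4); add P.
Step 3: frontier [P—X 1, R—X 6, Q—R 8, Q—V 9, V—X 9] → take P—X (1); add X.
Step 4: frontier [Q—R 8, Q—V 9] → take Q—R (8); add Q.
MST edges: R—V, P—V, P—X, Q—R; total weight 5+4+1+8 = 18.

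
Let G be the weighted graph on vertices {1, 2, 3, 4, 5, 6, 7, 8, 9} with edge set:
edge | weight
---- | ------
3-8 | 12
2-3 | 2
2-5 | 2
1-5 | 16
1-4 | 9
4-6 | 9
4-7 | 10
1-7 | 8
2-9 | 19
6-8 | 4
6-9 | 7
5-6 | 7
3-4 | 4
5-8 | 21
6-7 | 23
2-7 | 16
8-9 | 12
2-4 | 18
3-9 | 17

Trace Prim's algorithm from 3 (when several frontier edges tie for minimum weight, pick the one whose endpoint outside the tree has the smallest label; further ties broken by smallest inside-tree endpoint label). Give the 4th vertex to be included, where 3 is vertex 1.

Grow the tree from 3 using Prim:
Step 1: cheapest edge leaving the tree is 2-3 (2); add 2.
Step 2: cheapest edge leaving the tree is 2-5 (2); add 5.
Step 3: cheapest edge leaving the tree is 3-4 (4); add 4.
Step 4: cheapest edge leaving the tree is 5-6 (7); add 6.
Step 5: cheapest edge leaving the tree is 6-8 (4); add 8.
Step 6: cheapest edge leaving the tree is 6-9 (7); add 9.
Step 7: cheapest edge leaving the tree is 1-4 (9); add 1.
Step 8: cheapest edge leaving the tree is 1-7 (8); add 7.
Vertex order: 3, 2, 5, 4, 6, 8, 9, 1, 7. The 4th vertex is 4.

4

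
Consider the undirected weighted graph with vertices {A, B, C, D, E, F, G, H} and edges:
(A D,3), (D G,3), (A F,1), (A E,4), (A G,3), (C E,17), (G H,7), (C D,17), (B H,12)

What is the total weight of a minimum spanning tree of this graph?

Prim, starting at G.
Step 1: cheapest edge leaving the tree is A G (3); add A.
Step 2: cheapest edge leaving the tree is A F (1); add F.
Step 3: cheapest edge leaving the tree is A D (3); add D.
Step 4: cheapest edge leaving the tree is A E (4); add E.
Step 5: cheapest edge leaving the tree is G H (7); add H.
Step 6: cheapest edge leaving the tree is B H (12); add B.
Step 7: cheapest edge leaving the tree is C D (17); add C.
MST edges: A G, A F, A D, A E, G H, B H, C D; total weight 3+1+3+4+7+12+17 = 47.

47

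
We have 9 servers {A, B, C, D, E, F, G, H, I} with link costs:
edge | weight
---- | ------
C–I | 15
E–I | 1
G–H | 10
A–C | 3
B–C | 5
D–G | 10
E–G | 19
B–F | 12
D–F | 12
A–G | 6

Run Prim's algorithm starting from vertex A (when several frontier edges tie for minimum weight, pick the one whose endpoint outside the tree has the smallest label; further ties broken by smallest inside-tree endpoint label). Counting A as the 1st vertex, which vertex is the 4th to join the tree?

G

Grow the tree from A using Prim:
Step 1: cheapest edge leaving the tree is A–C (3); add C.
Step 2: cheapest edge leaving the tree is B–C (5); add B.
Step 3: cheapest edge leaving the tree is A–G (6); add G.
Step 4: cheapest edge leaving the tree is D–G (10); add D.
Step 5: cheapest edge leaving the tree is G–H (10); add H.
Step 6: cheapest edge leaving the tree is B–F (12); add F.
Step 7: cheapest edge leaving the tree is C–I (15); add I.
Step 8: cheapest edge leaving the tree is E–I (1); add E.
Vertex order: A, C, B, G, D, H, F, I, E. The 4th vertex is G.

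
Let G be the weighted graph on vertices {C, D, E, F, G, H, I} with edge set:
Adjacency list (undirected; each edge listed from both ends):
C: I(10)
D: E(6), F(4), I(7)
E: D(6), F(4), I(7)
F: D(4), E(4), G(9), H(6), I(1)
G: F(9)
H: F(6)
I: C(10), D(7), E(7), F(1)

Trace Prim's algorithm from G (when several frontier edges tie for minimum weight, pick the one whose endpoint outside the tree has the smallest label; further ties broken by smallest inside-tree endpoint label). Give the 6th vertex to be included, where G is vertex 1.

H

Prim's algorithm from G:
Step 1: frontier [F-G 9] → take F-G (9); add F.
Step 2: frontier [F-I 1, D-F 4, E-F 4, F-H 6] → take F-I (1); add I.
Step 3: frontier [D-F 4, E-F 4, F-H 6, D-I 7, E-I 7, C-I 10] → take D-F (4); add D.
Step 4: frontier [D-E 6, E-F 4, F-H 6, E-I 7, C-I 10] → take E-F (4); add E.
Step 5: frontier [F-H 6, C-I 10] → take F-H (6); add H.
Step 6: frontier [C-I 10] → take C-I (10); add C.
Vertex order: G, F, I, D, E, H, C. The 6th vertex is H.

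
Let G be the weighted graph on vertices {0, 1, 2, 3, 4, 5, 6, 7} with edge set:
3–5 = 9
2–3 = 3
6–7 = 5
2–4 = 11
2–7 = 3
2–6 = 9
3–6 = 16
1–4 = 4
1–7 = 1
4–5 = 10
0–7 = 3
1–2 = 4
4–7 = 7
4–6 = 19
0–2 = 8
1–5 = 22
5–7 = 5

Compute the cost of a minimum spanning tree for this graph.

Kruskal's algorithm — process edges by increasing weight (ties by edge label):
1–7 (1): add — endpoints in different components.
0–7 (3): add — endpoints in different components.
2–3 (3): add — endpoints in different components.
2–7 (3): add — endpoints in different components.
1–2 (4): skip — 1 and 2 already connected.
1–4 (4): add — endpoints in different components.
5–7 (5): add — endpoints in different components.
6–7 (5): add — endpoints in different components.
MST edges: 1–7, 0–7, 2–3, 2–7, 1–4, 5–7, 6–7; total weight 1+3+3+3+4+5+5 = 24.

24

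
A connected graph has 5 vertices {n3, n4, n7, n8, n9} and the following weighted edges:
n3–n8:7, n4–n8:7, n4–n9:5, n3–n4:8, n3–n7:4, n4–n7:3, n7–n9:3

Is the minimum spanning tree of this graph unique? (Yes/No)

Sort edges by weight, then run Kruskal:
n4–n7 (3): add — endpoints in different components.
n7–n9 (3): add — endpoints in different components.
n3–n7 (4): add — endpoints in different components.
n4–n9 (5): skip — n4 and n9 already connected.
n3–n8 (7): add — endpoints in different components.
Non-tree edge n4–n8 has weight 7, equal to the heaviest edge on its tree cycle — swapping gives another MST of the same weight. Not unique.

No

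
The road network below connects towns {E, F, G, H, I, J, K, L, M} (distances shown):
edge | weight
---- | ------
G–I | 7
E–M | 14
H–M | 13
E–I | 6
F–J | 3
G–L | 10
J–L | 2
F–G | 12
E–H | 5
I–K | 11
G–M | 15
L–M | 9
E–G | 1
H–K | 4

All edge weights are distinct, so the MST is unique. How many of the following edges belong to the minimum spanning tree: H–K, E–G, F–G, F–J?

Kruskal's algorithm — process edges by increasing weight (ties by edge label):
E–G (1): add — endpoints in different components.
J–L (2): add — endpoints in different components.
F–J (3): add — endpoints in different components.
H–K (4): add — endpoints in different components.
E–H (5): add — endpoints in different components.
E–I (6): add — endpoints in different components.
G–I (7): skip — G and I already connected.
L–M (9): add — endpoints in different components.
G–L (10): add — endpoints in different components.
MST edge set: {E–G, J–L, F–J, H–K, E–H, E–I, L–M, G–L}.
Of the listed edges, {H–K, E–G, F–J} are in the MST → 3.

3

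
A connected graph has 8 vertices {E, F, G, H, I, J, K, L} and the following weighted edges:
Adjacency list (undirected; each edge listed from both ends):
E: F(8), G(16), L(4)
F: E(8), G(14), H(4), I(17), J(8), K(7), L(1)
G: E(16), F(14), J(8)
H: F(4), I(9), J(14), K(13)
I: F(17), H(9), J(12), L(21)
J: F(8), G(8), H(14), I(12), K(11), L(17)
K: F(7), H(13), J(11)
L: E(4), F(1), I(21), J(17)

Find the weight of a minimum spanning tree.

Kruskal's algorithm — process edges by increasing weight (ties by edge label):
F-L (1): add — endpoints in different components.
E-L (4): add — endpoints in different components.
F-H (4): add — endpoints in different components.
F-K (7): add — endpoints in different components.
E-F (8): skip — E and F already connected.
F-J (8): add — endpoints in different components.
G-J (8): add — endpoints in different components.
H-I (9): add — endpoints in different components.
MST edges: F-L, E-L, F-H, F-K, F-J, G-J, H-I; total weight 1+4+4+7+8+8+9 = 41.

41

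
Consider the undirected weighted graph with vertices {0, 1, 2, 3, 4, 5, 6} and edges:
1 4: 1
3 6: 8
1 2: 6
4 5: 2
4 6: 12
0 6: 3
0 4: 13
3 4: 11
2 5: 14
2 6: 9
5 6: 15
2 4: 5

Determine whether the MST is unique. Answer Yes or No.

Yes

Kruskal's algorithm — process edges by increasing weight (ties by edge label):
1 4 (1): add. Components now {0} {1,4} {2} {3} {5} {6}
4 5 (2): add. Components now {0} {1,4,5} {2} {3} {6}
0 6 (3): add. Components now {0,6} {1,4,5} {2} {3}
2 4 (5): add. Components now {0,6} {1,2,4,5} {3}
1 2 (6): skip — 1 and 2 already connected.
3 6 (8): add. Components now {0,3,6} {1,2,4,5}
2 6 (9): add. Components now {0,1,2,3,4,5,6}
Every non-tree edge has weight strictly greater than the heaviest edge on the tree path between its endpoints, so the MST is unique.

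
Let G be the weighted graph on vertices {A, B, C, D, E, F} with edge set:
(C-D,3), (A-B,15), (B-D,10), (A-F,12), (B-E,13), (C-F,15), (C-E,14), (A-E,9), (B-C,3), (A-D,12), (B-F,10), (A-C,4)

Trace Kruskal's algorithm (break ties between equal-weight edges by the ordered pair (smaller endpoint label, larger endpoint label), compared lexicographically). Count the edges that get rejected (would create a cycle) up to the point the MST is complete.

Kruskal: consider edges lightest-first.
B-C (3): add. Components now {A} {B,C} {D} {E} {F}
C-D (3): add. Components now {A} {B,C,D} {E} {F}
A-C (4): add. Components now {A,B,C,D} {E} {F}
A-E (9): add. Components now {A,B,C,D,E} {F}
B-D (10): skip — B and D already connected.
B-F (10): add. Components now {A,B,C,D,E,F}
Edges rejected before the tree was complete: 1.

1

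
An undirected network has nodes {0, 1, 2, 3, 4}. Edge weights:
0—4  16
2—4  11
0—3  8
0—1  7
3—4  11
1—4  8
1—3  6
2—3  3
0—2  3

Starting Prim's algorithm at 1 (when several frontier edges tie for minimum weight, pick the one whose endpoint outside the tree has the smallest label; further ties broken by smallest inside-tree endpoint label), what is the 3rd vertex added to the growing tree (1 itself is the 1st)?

2

Prim's algorithm from 1:
Step 1: cheapest edge leaving the tree is 1—3 (6); add 3.
Step 2: cheapest edge leaving the tree is 2—3 (3); add 2.
Step 3: cheapest edge leaving the tree is 0—2 (3); add 0.
Step 4: cheapest edge leaving the tree is 1—4 (8); add 4.
Vertex order: 1, 3, 2, 0, 4. The 3rd vertex is 2.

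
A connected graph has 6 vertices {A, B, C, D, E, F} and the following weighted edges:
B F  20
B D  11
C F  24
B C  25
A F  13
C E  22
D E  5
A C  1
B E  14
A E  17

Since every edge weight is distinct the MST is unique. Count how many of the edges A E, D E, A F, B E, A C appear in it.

4

Sort edges by weight, then run Kruskal:
A C (1): add. Components now {A,C} {B} {D} {E} {F}
D E (5): add. Components now {A,C} {B} {D,E} {F}
B D (11): add. Components now {A,C} {B,D,E} {F}
A F (13): add. Components now {A,C,F} {B,D,E}
B E (14): skip — B and E already connected.
A E (17): add. Components now {A,B,C,D,E,F}
MST edge set: {A C, D E, B D, A F, A E}.
Of the listed edges, {A E, D E, A F, A C} are in the MST → 4.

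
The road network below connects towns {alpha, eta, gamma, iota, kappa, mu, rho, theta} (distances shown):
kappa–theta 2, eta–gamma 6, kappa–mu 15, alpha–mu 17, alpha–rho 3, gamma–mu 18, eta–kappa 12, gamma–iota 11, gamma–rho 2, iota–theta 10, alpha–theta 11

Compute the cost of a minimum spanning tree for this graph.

Prim's algorithm from rho:
Step 1: frontier [gamma–rho 2, alpha–rho 3] → take gamma–rho (2); add gamma.
Step 2: frontier [eta–gamma 6, gamma–iota 11, gamma–mu 18, alpha–rho 3] → take alpha–rho (3); add alpha.
Step 3: frontier [alpha–theta 11, alpha–mu 17, eta–gamma 6, gamma–iota 11, gamma–mu 18] → take eta–gamma (6); add eta.
Step 4: frontier [alpha–theta 11, alpha–mu 17, eta–kappa 12, gamma–iota 11, gamma–mu 18] → take gamma–iota (11); add iota.
Step 5: frontier [alpha–theta 11, alpha–mu 17, eta–kappa 12, gamma–mu 18, iota–theta 10] → take iota–theta (10); add theta.
Step 6: frontier [alpha–mu 17, eta–kappa 12, gamma–mu 18, kappa–theta 2] → take kappa–theta (2); add kappa.
Step 7: frontier [alpha–mu 17, gamma–mu 18, kappa–mu 15] → take kappa–mu (15); add mu.
MST edges: gamma–rho, alpha–rho, eta–gamma, gamma–iota, iota–theta, kappa–theta, kappa–mu; total weight 2+3+6+11+10+2+15 = 49.

49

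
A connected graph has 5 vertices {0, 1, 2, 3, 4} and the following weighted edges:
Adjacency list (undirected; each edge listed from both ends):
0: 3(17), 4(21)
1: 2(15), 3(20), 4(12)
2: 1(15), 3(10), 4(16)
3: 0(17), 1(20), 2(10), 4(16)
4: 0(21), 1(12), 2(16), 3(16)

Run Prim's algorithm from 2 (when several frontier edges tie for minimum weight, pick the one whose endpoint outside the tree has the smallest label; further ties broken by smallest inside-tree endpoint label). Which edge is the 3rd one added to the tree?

Grow the tree from 2 using Prim:
Step 1: frontier [2 3 10, 1 2 15, 2 4 16] → take 2 3 (10); add 3.
Step 2: frontier [1 2 15, 2 4 16, 3 4 16, 0 3 17, 1 3 20] → take 1 2 (15); add 1.
Step 3: frontier [1 4 12, 2 4 16, 3 4 16, 0 3 17] → take 1 4 (12); add 4.
Step 4: frontier [0 3 17, 0 4 21] → take 0 3 (17); add 0.
The 3rd edge added is 1 4.

1-4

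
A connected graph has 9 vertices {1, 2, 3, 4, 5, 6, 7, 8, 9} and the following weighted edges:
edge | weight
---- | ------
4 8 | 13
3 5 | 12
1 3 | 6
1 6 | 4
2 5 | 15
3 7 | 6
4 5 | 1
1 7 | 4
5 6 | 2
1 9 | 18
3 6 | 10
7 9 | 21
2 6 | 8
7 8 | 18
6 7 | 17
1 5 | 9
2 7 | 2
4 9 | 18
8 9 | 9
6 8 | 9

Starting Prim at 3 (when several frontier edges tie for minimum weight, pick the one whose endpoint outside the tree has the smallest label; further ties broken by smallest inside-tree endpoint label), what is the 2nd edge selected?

1-6

Prim's algorithm from 3:
Step 1: cheapest edge leaving the tree is 1 3 (6); add 1.
Step 2: cheapest edge leaving the tree is 1 6 (4); add 6.
Step 3: cheapest edge leaving the tree is 5 6 (2); add 5.
Step 4: cheapest edge leaving the tree is 4 5 (1); add 4.
Step 5: cheapest edge leaving the tree is 1 7 (4); add 7.
Step 6: cheapest edge leaving the tree is 2 7 (2); add 2.
Step 7: cheapest edge leaving the tree is 6 8 (9); add 8.
Step 8: cheapest edge leaving the tree is 8 9 (9); add 9.
The 2nd edge added is 1 6.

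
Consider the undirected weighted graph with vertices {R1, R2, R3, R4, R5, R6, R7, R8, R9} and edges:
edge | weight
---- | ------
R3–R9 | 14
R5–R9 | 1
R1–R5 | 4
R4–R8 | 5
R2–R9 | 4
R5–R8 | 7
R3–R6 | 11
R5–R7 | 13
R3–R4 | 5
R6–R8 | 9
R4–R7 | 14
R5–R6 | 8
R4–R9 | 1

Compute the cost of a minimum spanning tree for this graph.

41

Prim's algorithm from R5:
Step 1: frontier [R5–R9 1, R1–R5 4, R5–R8 7, R5–R6 8, R5–R7 13] → take R5–R9 (1); add R9.
Step 2: frontier [R1–R5 4, R5–R8 7, R5–R6 8, R5–R7 13, R4–R9 1, R2–R9 4, R3–R9 14] → take R4–R9 (1); add R4.
Step 3: frontier [R3–R4 5, R4–R8 5, R4–R7 14, R1–R5 4, R5–R8 7, R5–R6 8, R5–R7 13, R2–R9 4, R3–R9 14] → take R1–R5 (4); add R1.
Step 4: frontier [R3–R4 5, R4–R8 5, R4–R7 14, R5–R8 7, R5–R6 8, R5–R7 13, R2–R9 4, R3–R9 14] → take R2–R9 (4); add R2.
Step 5: frontier [R3–R4 5, R4–R8 5, R4–R7 14, R5–R8 7, R5–R6 8, R5–R7 13, R3–R9 14] → take R3–R4 (5); add R3.
Step 6: frontier [R3–R6 11, R4–R8 5, R4–R7 14, R5–R8 7, R5–R6 8, R5–R7 13] → take R4–R8 (5); add R8.
Step 7: frontier [R3–R6 11, R4–R7 14, R5–R6 8, R5–R7 13, R6–R8 9] → take R5–R6 (8); add R6.
Step 8: frontier [R4–R7 14, R5–R7 13] → take R5–R7 (13); add R7.
MST edges: R5–R9, R4–R9, R1–R5, R2–R9, R3–R4, R4–R8, R5–R6, R5–R7; total weight 1+1+4+4+5+5+8+13 = 41.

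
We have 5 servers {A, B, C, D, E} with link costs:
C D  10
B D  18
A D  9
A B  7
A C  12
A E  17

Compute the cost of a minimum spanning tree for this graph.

43

Kruskal: consider edges lightest-first.
A B (7): add. Components now {A,B} {C} {D} {E}
A D (9): add. Components now {A,B,D} {C} {E}
C D (10): add. Components now {A,B,C,D} {E}
A C (12): skip — A and C already connected.
A E (17): add. Components now {A,B,C,D,E}
MST edges: A B, A D, C D, A E; total weight 7+9+10+17 = 43.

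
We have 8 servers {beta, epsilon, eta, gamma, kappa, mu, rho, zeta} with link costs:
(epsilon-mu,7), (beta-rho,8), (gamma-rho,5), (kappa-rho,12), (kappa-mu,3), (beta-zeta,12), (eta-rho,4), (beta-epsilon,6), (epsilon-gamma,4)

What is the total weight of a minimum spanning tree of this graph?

Kruskal's algorithm — process edges by increasing weight (ties by edge label):
kappa-mu (3): add — endpoints in different components.
epsilon-gamma (4): add — endpoints in different components.
eta-rho (4): add — endpoints in different components.
gamma-rho (5): add — endpoints in different components.
beta-epsilon (6): add — endpoints in different components.
epsilon-mu (7): add — endpoints in different components.
beta-rho (8): skip — beta and rho already connected.
beta-zeta (12): add — endpoints in different components.
MST edges: kappa-mu, epsilon-gamma, eta-rho, gamma-rho, beta-epsilon, epsilon-mu, beta-zeta; total weight 3+4+4+5+6+7+12 = 41.

41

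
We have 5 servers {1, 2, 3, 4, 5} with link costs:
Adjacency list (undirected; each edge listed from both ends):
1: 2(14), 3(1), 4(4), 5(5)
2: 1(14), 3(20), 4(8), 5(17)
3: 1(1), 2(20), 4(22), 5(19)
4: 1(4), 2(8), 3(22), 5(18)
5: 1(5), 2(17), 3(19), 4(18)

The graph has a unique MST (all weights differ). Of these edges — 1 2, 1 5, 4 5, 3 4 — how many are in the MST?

1

Kruskal's algorithm — process edges by increasing weight (ties by edge label):
1 3 (1): add — endpoints in different components.
1 4 (4): add — endpoints in different components.
1 5 (5): add — endpoints in different components.
2 4 (8): add — endpoints in different components.
MST edge set: {1 3, 1 4, 1 5, 2 4}.
Of the listed edges, {1 5} are in the MST → 1.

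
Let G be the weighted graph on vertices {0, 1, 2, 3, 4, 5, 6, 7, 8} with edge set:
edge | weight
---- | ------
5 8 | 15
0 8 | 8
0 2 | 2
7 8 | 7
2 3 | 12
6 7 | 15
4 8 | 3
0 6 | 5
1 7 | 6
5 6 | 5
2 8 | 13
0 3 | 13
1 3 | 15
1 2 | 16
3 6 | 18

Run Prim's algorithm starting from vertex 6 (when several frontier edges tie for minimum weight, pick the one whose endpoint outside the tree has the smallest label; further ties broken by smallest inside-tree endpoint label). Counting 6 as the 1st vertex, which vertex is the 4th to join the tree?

Grow the tree from 6 using Prim:
Step 1: cheapest edge leaving the tree is 0 6 (5); add 0.
Step 2: cheapest edge leaving the tree is 0 2 (2); add 2.
Step 3: cheapest edge leaving the tree is 5 6 (5); add 5.
Step 4: cheapest edge leaving the tree is 0 8 (8); add 8.
Step 5: cheapest edge leaving the tree is 4 8 (3); add 4.
Step 6: cheapest edge leaving the tree is 7 8 (7); add 7.
Step 7: cheapest edge leaving the tree is 1 7 (6); add 1.
Step 8: cheapest edge leaving the tree is 2 3 (12); add 3.
Vertex order: 6, 0, 2, 5, 8, 4, 7, 1, 3. The 4th vertex is 5.

5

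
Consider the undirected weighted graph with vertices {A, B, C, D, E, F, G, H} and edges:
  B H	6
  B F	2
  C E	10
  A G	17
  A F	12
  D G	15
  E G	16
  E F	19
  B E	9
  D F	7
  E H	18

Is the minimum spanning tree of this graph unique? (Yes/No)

Yes

Sort edges by weight, then run Kruskal:
B F (2): add — endpoints in different components.
B H (6): add — endpoints in different components.
D F (7): add — endpoints in different components.
B E (9): add — endpoints in different components.
C E (10): add — endpoints in different components.
A F (12): add — endpoints in different components.
D G (15): add — endpoints in different components.
Every non-tree edge has weight strictly greater than the heaviest edge on the tree path between its endpoints, so the MST is unique.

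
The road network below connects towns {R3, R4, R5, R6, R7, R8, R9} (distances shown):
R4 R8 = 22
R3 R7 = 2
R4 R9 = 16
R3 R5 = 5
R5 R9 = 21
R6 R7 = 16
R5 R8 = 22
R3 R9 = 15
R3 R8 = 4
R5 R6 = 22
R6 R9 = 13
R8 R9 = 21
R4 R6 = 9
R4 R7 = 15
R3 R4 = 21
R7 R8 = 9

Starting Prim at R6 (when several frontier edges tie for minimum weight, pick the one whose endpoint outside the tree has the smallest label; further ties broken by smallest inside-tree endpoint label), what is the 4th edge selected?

R3-R7

Prim's algorithm from R6:
Step 1: cheapest edge leaving the tree is R4 R6 (9); add R4.
Step 2: cheapest edge leaving the tree is R6 R9 (13); add R9.
Step 3: cheapest edge leaving the tree is R3 R9 (15); add R3.
Step 4: cheapest edge leaving the tree is R3 R7 (2); add R7.
Step 5: cheapest edge leaving the tree is R3 R8 (4); add R8.
Step 6: cheapest edge leaving the tree is R3 R5 (5); add R5.
The 4th edge added is R3 R7.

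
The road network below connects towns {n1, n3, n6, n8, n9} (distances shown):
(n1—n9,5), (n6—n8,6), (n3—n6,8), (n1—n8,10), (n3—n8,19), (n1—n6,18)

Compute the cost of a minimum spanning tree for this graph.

Prim's algorithm from n6:
Step 1: frontier [n6—n8 6, n3—n6 8, n1—n6 18] → take n6—n8 (6); add n8.
Step 2: frontier [n3—n6 8, n1—n6 18, n1—n8 10, n3—n8 19] → take n3—n6 (8); add n3.
Step 3: frontier [n1—n6 18, n1—n8 10] → take n1—n8 (10); add n1.
Step 4: frontier [n1—n9 5] → take n1—n9 (5); add n9.
MST edges: n6—n8, n3—n6, n1—n8, n1—n9; total weight 6+8+10+5 = 29.

29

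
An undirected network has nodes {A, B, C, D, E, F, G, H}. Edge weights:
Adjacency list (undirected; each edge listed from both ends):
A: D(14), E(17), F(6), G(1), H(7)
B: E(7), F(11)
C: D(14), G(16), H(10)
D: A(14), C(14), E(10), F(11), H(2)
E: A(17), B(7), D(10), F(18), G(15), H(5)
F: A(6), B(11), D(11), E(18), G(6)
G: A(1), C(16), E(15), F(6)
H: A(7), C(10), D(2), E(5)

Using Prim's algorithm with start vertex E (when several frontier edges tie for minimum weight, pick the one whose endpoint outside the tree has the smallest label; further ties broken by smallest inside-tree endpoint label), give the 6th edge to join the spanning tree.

Grow the tree from E using Prim:
Step 1: cheapest edge leaving the tree is E H (5); add H.
Step 2: cheapest edge leaving the tree is D H (2); add D.
Step 3: cheapest edge leaving the tree is A H (7); add A.
Step 4: cheapest edge leaving the tree is A G (1); add G.
Step 5: cheapest edge leaving the tree is A F (6); add F.
Step 6: cheapest edge leaving the tree is B E (7); add B.
Step 7: cheapest edge leaving the tree is C H (10); add C.
The 6th edge added is B E.

B-E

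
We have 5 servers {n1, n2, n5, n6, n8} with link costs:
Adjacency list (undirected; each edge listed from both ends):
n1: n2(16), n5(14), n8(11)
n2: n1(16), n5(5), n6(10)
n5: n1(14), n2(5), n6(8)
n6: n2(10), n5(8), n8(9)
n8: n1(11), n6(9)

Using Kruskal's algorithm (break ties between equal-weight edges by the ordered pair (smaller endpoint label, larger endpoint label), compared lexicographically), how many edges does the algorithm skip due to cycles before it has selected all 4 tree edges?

Kruskal's algorithm — process edges by increasing weight (ties by edge label):
n2-n5 (5): add — endpoints in different components.
n5-n6 (8): add — endpoints in different components.
n6-n8 (9): add — endpoints in different components.
n2-n6 (10): skip — n2 and n6 already connected.
n1-n8 (11): add — endpoints in different components.
Edges rejected before the tree was complete: 1.

1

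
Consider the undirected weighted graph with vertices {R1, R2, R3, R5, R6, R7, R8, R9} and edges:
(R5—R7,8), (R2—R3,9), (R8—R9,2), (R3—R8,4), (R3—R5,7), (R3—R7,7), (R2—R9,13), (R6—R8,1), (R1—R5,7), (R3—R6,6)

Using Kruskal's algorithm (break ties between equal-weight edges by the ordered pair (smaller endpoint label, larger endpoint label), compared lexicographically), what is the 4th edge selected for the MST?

R1-R5

Sort edges by weight, then run Kruskal:
R6—R8 (1): add — endpoints in different components.
R8—R9 (2): add — endpoints in different components.
R3—R8 (4): add — endpoints in different components.
R3—R6 (6): skip — R3 and R6 already connected.
R1—R5 (7): add — endpoints in different components.
R3—R5 (7): add — endpoints in different components.
R3—R7 (7): add — endpoints in different components.
R5—R7 (8): skip — R5 and R7 already connected.
R2—R3 (9): add — endpoints in different components.
The 4th edge added is R1—R5.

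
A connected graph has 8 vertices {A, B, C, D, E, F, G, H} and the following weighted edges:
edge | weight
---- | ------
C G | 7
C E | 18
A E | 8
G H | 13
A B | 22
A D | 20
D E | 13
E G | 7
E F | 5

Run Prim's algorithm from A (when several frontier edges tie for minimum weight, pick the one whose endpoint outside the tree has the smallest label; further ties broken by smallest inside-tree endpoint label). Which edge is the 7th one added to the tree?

Grow the tree from A using Prim:
Step 1: cheapest edge leaving the tree is A E (8); add E.
Step 2: cheapest edge leaving the tree is E F (5); add F.
Step 3: cheapest edge leaving the tree is E G (7); add G.
Step 4: cheapest edge leaving the tree is C G (7); add C.
Step 5: cheapest edge leaving the tree is D E (13); add D.
Step 6: cheapest edge leaving the tree is G H (13); add H.
Step 7: cheapest edge leaving the tree is A B (22); add B.
The 7th edge added is A B.

A-B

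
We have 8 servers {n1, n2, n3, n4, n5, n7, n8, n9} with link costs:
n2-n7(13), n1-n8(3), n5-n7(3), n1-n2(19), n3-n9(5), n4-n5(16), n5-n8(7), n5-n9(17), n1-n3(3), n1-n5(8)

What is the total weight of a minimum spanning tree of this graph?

Kruskal: consider edges lightest-first.
n1-n3 (3): add — endpoints in different components.
n1-n8 (3): add — endpoints in different components.
n5-n7 (3): add — endpoints in different components.
n3-n9 (5): add — endpoints in different components.
n5-n8 (7): add — endpoints in different components.
n1-n5 (8): skip — n5 and n1 already connected.
n2-n7 (13): add — endpoints in different components.
n4-n5 (16): add — endpoints in different components.
MST edges: n1-n3, n1-n8, n5-n7, n3-n9, n5-n8, n2-n7, n4-n5; total weight 3+3+3+5+7+13+16 = 50.

50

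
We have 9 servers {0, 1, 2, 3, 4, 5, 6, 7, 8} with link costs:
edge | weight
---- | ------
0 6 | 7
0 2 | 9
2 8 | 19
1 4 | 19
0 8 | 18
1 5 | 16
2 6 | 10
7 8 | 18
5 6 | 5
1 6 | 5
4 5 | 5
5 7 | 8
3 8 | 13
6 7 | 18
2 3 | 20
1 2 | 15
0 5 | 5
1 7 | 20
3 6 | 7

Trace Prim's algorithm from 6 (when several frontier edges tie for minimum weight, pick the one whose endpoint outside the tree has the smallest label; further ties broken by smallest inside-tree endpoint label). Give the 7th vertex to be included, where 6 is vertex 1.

Prim's algorithm from 6:
Step 1: cheapest edge leaving the tree is 1 6 (5); add 1.
Step 2: cheapest edge leaving the tree is 5 6 (5); add 5.
Step 3: cheapest edge leaving the tree is 0 5 (5); add 0.
Step 4: cheapest edge leaving the tree is 4 5 (5); add 4.
Step 5: cheapest edge leaving the tree is 3 6 (7); add 3.
Step 6: cheapest edge leaving the tree is 5 7 (8); add 7.
Step 7: cheapest edge leaving the tree is 0 2 (9); add 2.
Step 8: cheapest edge leaving the tree is 3 8 (13); add 8.
Vertex order: 6, 1, 5, 0, 4, 3, 7, 2, 8. The 7th vertex is 7.

7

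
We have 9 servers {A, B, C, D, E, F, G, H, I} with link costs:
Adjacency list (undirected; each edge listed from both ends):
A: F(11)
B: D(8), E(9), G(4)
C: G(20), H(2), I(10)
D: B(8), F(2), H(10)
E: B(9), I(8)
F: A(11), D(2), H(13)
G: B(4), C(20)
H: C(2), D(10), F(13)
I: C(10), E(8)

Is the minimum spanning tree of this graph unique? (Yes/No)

Sort edges by weight, then run Kruskal:
C-H (2): add — endpoints in different components.
D-F (2): add — endpoints in different components.
B-G (4): add — endpoints in different components.
B-D (8): add — endpoints in different components.
E-I (8): add — endpoints in different components.
B-E (9): add — endpoints in different components.
C-I (10): add — endpoints in different components.
D-H (10): skip — D and H already connected.
A-F (11): add — endpoints in different components.
Non-tree edge D-H has weight 10, equal to the heaviest edge on its tree cycle — swapping gives another MST of the same weight. Not unique.

No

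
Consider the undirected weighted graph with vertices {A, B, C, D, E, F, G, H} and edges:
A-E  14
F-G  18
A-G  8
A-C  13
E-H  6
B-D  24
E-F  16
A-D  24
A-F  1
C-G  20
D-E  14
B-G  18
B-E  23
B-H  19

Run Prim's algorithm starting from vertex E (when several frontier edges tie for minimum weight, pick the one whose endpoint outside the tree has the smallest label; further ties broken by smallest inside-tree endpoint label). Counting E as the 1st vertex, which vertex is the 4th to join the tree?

Prim, starting at E.
Step 1: frontier [E-H 6, A-E 14, D-E 14, E-F 16, B-E 23] → take E-H (6); add H.
Step 2: frontier [A-E 14, D-E 14, E-F 16, B-E 23, B-H 19] → take A-E (14); add A.
Step 3: frontier [A-F 1, A-G 8, A-C 13, A-D 24, D-E 14, E-F 16, B-E 23, B-H 19] → take A-F (1); add F.
Step 4: frontier [A-G 8, A-C 13, A-D 24, D-E 14, B-E 23, F-G 18, B-H 19] → take A-G (8); add G.
Step 5: frontier [A-C 13, A-D 24, D-E 14, B-E 23, B-G 18, C-G 20, B-H 19] → take A-C (13); add C.
Step 6: frontier [A-D 24, D-E 14, B-E 23, B-G 18, B-H 19] → take D-E (14); add D.
Step 7: frontier [B-D 24, B-E 23, B-G 18, B-H 19] → take B-G (18); add B.
Vertex order: E, H, A, F, G, C, D, B. The 4th vertex is F.

F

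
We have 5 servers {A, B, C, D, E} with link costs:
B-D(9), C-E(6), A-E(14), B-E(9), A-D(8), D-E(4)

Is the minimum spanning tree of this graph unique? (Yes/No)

No

Kruskal: consider edges lightest-first.
D-E (4): add — endpoints in different components.
C-E (6): add — endpoints in different components.
A-D (8): add — endpoints in different components.
B-D (9): add — endpoints in different components.
Non-tree edge B-E has weight 9, equal to the heaviest edge on its tree cycle — swapping gives another MST of the same weight. Not unique.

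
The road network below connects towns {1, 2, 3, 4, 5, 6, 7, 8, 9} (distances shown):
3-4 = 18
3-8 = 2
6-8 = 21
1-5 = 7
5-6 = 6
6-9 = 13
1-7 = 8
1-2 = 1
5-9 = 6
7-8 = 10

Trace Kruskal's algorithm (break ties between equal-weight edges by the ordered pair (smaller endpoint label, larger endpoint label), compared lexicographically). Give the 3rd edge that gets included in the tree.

Kruskal's algorithm — process edges by increasing weight (ties by edge label):
1-2 (1): add — endpoints in different components.
3-8 (2): add — endpoints in different components.
5-6 (6): add — endpoints in different components.
5-9 (6): add — endpoints in different components.
1-5 (7): add — endpoints in different components.
1-7 (8): add — endpoints in different components.
7-8 (10): add — endpoints in different components.
6-9 (13): skip — 6 and 9 already connected.
3-4 (18): add — endpoints in different components.
The 3rd edge added is 5-6.

5-6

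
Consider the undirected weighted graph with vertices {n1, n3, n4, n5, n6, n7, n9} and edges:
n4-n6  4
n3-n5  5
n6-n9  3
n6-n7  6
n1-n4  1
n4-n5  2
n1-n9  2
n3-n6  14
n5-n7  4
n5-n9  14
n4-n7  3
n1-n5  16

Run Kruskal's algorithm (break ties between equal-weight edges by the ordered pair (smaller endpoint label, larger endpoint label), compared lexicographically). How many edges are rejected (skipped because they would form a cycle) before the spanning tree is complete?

Kruskal: consider edges lightest-first.
n1-n4 (1): add — endpoints in different components.
n1-n9 (2): add — endpoints in different components.
n4-n5 (2): add — endpoints in different components.
n4-n7 (3): add — endpoints in different components.
n6-n9 (3): add — endpoints in different components.
n4-n6 (4): skip — n6 and n4 already connected.
n5-n7 (4): skip — n7 and n5 already connected.
n3-n5 (5): add — endpoints in different components.
Edges rejected before the tree was complete: 2.

2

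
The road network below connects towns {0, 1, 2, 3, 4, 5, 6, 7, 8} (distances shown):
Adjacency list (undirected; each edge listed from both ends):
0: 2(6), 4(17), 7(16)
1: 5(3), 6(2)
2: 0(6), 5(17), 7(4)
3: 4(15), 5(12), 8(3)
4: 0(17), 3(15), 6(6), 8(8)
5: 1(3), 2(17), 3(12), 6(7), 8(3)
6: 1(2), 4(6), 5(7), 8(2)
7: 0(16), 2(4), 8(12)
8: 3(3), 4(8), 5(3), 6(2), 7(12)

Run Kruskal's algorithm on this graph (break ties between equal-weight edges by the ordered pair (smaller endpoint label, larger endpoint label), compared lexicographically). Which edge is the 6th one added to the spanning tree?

0-2

Sort edges by weight, then run Kruskal:
1-6 (2): add — endpoints in different components.
6-8 (2): add — endpoints in different components.
1-5 (3): add — endpoints in different components.
3-8 (3): add — endpoints in different components.
5-8 (3): skip — 5 and 8 already connected.
2-7 (4): add — endpoints in different components.
0-2 (6): add — endpoints in different components.
4-6 (6): add — endpoints in different components.
5-6 (7): skip — 5 and 6 already connected.
4-8 (8): skip — 4 and 8 already connected.
3-5 (12): skip — 3 and 5 already connected.
7-8 (12): add — endpoints in different components.
The 6th edge added is 0-2.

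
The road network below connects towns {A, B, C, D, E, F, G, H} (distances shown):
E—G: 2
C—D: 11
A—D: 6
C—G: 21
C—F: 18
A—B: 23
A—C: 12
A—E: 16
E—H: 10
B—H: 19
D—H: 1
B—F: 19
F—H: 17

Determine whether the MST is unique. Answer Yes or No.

Kruskal: consider edges lightest-first.
D—H (1): add — endpoints in different components.
E—G (2): add — endpoints in different components.
A—D (6): add — endpoints in different components.
E—H (10): add — endpoints in different components.
C—D (11): add — endpoints in different components.
A—C (12): skip — A and C already connected.
A—E (16): skip — A and E already connected.
F—H (17): add — endpoints in different components.
C—F (18): skip — C and F already connected.
B—F (19): add — endpoints in different components.
Non-tree edge B—H has weight 19, equal to the heaviest edge on its tree cycle — swapping gives another MST of the same weight. Not unique.

No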